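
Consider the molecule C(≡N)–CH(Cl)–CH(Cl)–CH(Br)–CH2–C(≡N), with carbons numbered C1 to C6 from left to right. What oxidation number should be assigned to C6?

Each bond to a more electronegative atom (O, N, halogen) counts +1, each bond to a less electronegative atom (H, metal, B, Si) counts −1, and each C–C bond counts 0.
C6 has one bond to C (0), a triple bond to N (3×+1 = +3).
Oxidation state = 0 + 3 = +3.

+3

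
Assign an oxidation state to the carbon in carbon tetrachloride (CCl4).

+4

Count +1 for every bond to an atom more electronegative than carbon and −1 for every bond to one less electronegative; C–C bonds are 0.
The carbon has one bond to Cl (+1), one bond to Cl (+1), one bond to Cl (+1), one bond to Cl (+1).
Oxidation state = +1 + 1 + 1 + 1 = +4.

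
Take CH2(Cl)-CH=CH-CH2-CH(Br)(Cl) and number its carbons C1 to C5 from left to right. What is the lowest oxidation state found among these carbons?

Tallying each carbon's bonds:
C1: 1C, 2H, 1Cl → 0 − 2 + 1 = -1
C2: 3C, 1H → 0 − 1 = -1
C3: 3C, 1H → 0 − 1 = -1
C4: 2C, 2H → 0 − 2 = -2
C5: 1C, 1H, 1Cl, 1Br → 0 − 1 + 1 + 1 = +1
The lowest value is -2.

-2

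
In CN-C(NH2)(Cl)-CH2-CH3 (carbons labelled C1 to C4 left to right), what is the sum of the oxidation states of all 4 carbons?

0

Tallying each carbon's bonds:
C1: 1C, 3N → 0 + 3 = +3
C2: 2C, 1N, 1Cl → 0 + 1 + 1 = +2
C3: 2C, 2H → 0 − 2 = -2
C4: 1C, 3H → 0 − 3 = -3
Sum = +3 + 2 − 2 − 3 = 0.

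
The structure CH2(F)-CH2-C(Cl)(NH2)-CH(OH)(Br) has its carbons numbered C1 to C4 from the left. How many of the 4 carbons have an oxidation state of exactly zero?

Tallying each carbon's bonds:
C1: 1C, 2H, 1F → 0 − 2 + 1 = -1
C2: 2C, 2H → 0 − 2 = -2
C3: 2C, 1N, 1Cl → 0 + 1 + 1 = +2
C4: 1C, 1H, 1O, 1Br → 0 − 1 + 1 + 1 = +1
0 carbons meet the condition.

0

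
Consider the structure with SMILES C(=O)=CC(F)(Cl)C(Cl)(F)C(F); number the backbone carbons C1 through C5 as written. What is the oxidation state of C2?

-1

Assign +1 per bond to O/N/halogen, −1 per bond to H or an electropositive element, and 0 per bond to carbon.
C2 has a double bond to C (2×0 = 0), one bond to C (0), one bond to H (-1).
Oxidation state = 0 + 0 − 1 = -1.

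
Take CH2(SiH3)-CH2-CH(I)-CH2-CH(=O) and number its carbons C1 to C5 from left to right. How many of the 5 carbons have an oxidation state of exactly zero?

Tallying each carbon's bonds:
C1: 1C, 2H, 1Si → 0 − 2 − 1 = -3
C2: 2C, 2H → 0 − 2 = -2
C3: 2C, 1H, 1I → 0 − 1 + 1 = 0
C4: 2C, 2H → 0 − 2 = -2
C5: 1C, 1H, 2O → 0 − 1 + 2 = +1
1 carbon (C3) meets the condition.

1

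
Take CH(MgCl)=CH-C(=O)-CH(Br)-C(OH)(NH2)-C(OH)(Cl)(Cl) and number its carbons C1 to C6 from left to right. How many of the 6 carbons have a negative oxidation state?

Tallying each carbon's bonds:
C1: 2C, 1H, 1Mg → 0 − 1 − 1 = -2
C2: 3C, 1H → 0 − 1 = -1
C3: 2C, 2O → 0 + 2 = +2
C4: 2C, 1H, 1Br → 0 − 1 + 1 = 0
C5: 2C, 1O, 1N → 0 + 1 + 1 = +2
C6: 1C, 1O, 2Cl → 0 + 1 + 2 = +3
2 carbons (C1, C2) meet the condition.

2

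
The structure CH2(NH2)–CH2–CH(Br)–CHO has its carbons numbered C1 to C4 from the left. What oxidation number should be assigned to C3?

0

Each bond to a more electronegative atom (O, N, halogen) counts +1, each bond to a less electronegative atom (H, metal, B, Si) counts −1, and each C–C bond counts 0.
C3 has one bond to C (0), one bond to C (0), one bond to H (-1), one bond to Br (+1).
Oxidation state = 0 + 0 − 1 + 1 = 0.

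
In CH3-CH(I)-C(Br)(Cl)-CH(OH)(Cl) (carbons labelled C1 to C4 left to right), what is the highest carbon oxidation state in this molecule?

+2

Assign +1 per bond to O/N/halogen, −1 per bond to H or an electropositive element, and 0 per bond to carbon. Tallying each carbon:
C1: 1C, 3H → 0 − 3 = -3
C2: 2C, 1H, 1I → 0 − 1 + 1 = 0
C3: 2C, 1Cl, 1Br → 0 + 1 + 1 = +2
C4: 1C, 1H, 1O, 1Cl → 0 − 1 + 1 + 1 = +1
The highest value is +2.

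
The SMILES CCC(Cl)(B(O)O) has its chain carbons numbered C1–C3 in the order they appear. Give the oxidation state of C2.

Assign +1 per bond to O/N/halogen, −1 per bond to H or an electropositive element, and 0 per bond to carbon.
C2 has one bond to C (0), one bond to C (0), one bond to H (-1), one bond to H (-1).
Oxidation state = 0 + 0 − 1 − 1 = -2.

-2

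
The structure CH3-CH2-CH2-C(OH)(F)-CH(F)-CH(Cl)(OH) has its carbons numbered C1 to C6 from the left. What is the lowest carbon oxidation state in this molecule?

Tallying each carbon's bonds:
C1: 1C, 3H → 0 − 3 = -3
C2: 2C, 2H → 0 − 2 = -2
C3: 2C, 2H → 0 − 2 = -2
C4: 2C, 1O, 1F → 0 + 1 + 1 = +2
C5: 2C, 1H, 1F → 0 − 1 + 1 = 0
C6: 1C, 1H, 1O, 1Cl → 0 − 1 + 1 + 1 = +1
The lowest value is -3.

-3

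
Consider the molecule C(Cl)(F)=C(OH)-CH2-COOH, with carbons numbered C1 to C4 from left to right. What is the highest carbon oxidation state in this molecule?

+3

Assign +1 per bond to O/N/halogen, −1 per bond to H or an electropositive element, and 0 per bond to carbon. Tallying each carbon:
C1: 2C, 1F, 1Cl → 0 + 1 + 1 = +2
C2: 3C, 1O → 0 + 1 = +1
C3: 2C, 2H → 0 − 2 = -2
C4: 1C, 3O → 0 + 3 = +3
The highest value is +3.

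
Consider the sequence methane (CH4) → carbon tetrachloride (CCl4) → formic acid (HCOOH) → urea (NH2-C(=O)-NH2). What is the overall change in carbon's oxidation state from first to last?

+8

Carbon oxidation states along the series — methane: -4, carbon tetrachloride: +4, formic acid: +2, urea: +4.
Net change = +4 − (-4) = +8.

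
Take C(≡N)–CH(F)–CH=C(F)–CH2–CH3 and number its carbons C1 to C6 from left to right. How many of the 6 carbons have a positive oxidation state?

Tallying each carbon's bonds:
C1: 1C, 3N → 0 + 3 = +3
C2: 2C, 1H, 1F → 0 − 1 + 1 = 0
C3: 3C, 1H → 0 − 1 = -1
C4: 3C, 1F → 0 + 1 = +1
C5: 2C, 2H → 0 − 2 = -2
C6: 1C, 3H → 0 − 3 = -3
2 carbons (C1, C4) meet the condition.

2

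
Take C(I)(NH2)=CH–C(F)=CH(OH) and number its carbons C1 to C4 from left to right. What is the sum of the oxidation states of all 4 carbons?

Tallying each carbon's bonds:
C1: 2C, 1N, 1I → 0 + 1 + 1 = +2
C2: 3C, 1H → 0 − 1 = -1
C3: 3C, 1F → 0 + 1 = +1
C4: 2C, 1H, 1O → 0 − 1 + 1 = 0
Sum = +2 − 1 + 1 + 0 = +2.

+2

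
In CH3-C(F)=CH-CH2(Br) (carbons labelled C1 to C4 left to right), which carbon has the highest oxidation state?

C2

Bonds to more-electronegative neighbours contribute +1 each, bonds to H or metals contribute −1 each, and C–C bonds contribute 0. Tallying each carbon:
C1: 1C, 3H → 0 − 3 = -3
C2: 3C, 1F → 0 + 1 = +1
C3: 3C, 1H → 0 − 1 = -1
C4: 1C, 2H, 1Br → 0 − 2 + 1 = -1
The most oxidised carbon is C2 at +1.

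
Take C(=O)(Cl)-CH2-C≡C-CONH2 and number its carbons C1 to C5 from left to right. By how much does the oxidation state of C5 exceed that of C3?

C5: 1C, 2O, 1N → 0 + 2 + 1 = +3
C3: 4C → 0 = 0
Difference: +3 − (0) = +3.

+3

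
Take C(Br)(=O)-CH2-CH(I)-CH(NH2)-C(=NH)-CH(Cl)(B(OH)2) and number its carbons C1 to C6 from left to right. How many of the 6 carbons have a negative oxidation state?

Each bond to a more electronegative atom (O, N, halogen) counts +1, each bond to a less electronegative atom (H, metal, B, Si) counts −1, and each C–C bond counts 0. Tallying each carbon:
C1: 1C, 2O, 1Br → 0 + 2 + 1 = +3
C2: 2C, 2H → 0 − 2 = -2
C3: 2C, 1H, 1I → 0 − 1 + 1 = 0
C4: 2C, 1H, 1N → 0 − 1 + 1 = 0
C5: 2C, 2N → 0 + 2 = +2
C6: 1C, 1H, 1Cl, 1B → 0 − 1 + 1 − 1 = -1
2 carbons (C2, C6) meet the condition.

2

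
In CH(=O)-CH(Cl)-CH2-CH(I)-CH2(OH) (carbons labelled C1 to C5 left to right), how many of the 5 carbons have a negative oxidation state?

2

Tallying each carbon's bonds:
C1: 1C, 1H, 2O → 0 − 1 + 2 = +1
C2: 2C, 1H, 1Cl → 0 − 1 + 1 = 0
C3: 2C, 2H → 0 − 2 = -2
C4: 2C, 1H, 1I → 0 − 1 + 1 = 0
C5: 1C, 2H, 1O → 0 − 2 + 1 = -1
2 carbons (C3, C5) meet the condition.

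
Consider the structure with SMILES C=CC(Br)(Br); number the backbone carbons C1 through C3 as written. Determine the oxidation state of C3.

+1

C3 has one bond to C (0), one bond to Br (+1), one bond to H (-1), one bond to Br (+1).
Oxidation state = 0 + 1 − 1 + 1 = +1.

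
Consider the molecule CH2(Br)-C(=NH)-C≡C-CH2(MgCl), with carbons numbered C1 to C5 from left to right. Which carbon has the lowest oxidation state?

C5

Each bond to a more electronegative atom (O, N, halogen) counts +1, each bond to a less electronegative atom (H, metal, B, Si) counts −1, and each C–C bond counts 0. Tallying each carbon:
C1: 1C, 2H, 1Br → 0 − 2 + 1 = -1
C2: 2C, 2N → 0 + 2 = +2
C3: 4C → 0 = 0
C4: 4C → 0 = 0
C5: 1C, 2H, 1Mg → 0 − 2 − 1 = -3
The most reduced carbon is C5 at -3.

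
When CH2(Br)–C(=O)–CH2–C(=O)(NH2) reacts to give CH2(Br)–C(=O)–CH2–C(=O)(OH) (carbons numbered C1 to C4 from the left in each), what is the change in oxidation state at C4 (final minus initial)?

0

Before: C4 has 1 bond to C, 2 bonds to O, 1 bond to N → oxidation state +3.
After: C4 has 1 bond to C, 3 bonds to O → oxidation state +3.
Δ = +3 − (+3) = 0, so no net redox change at C4.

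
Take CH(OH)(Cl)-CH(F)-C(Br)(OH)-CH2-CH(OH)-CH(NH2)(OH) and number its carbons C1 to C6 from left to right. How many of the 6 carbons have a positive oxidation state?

Count +1 for every bond to an atom more electronegative than carbon and −1 for every bond to one less electronegative; C–C bonds are 0. Tallying each carbon:
C1: 1C, 1H, 1O, 1Cl → 0 − 1 + 1 + 1 = +1
C2: 2C, 1H, 1F → 0 − 1 + 1 = 0
C3: 2C, 1O, 1Br → 0 + 1 + 1 = +2
C4: 2C, 2H → 0 − 2 = -2
C5: 2C, 1H, 1O → 0 − 1 + 1 = 0
C6: 1C, 1H, 1O, 1N → 0 − 1 + 1 + 1 = +1
3 carbons (C1, C3, C6) meet the condition.

3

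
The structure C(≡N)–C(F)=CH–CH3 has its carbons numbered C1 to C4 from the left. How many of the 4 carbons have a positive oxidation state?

2

Assign +1 per bond to O/N/halogen, −1 per bond to H or an electropositive element, and 0 per bond to carbon. Tallying each carbon:
C1: 1C, 3N → 0 + 3 = +3
C2: 3C, 1F → 0 + 1 = +1
C3: 3C, 1H → 0 − 1 = -1
C4: 1C, 3H → 0 − 3 = -3
2 carbons (C1, C2) meet the condition.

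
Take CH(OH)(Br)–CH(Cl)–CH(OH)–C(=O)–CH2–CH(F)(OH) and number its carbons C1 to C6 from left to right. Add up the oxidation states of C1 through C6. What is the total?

+2

Tallying each carbon's bonds:
C1: 1C, 1H, 1O, 1Br → 0 − 1 + 1 + 1 = +1
C2: 2C, 1H, 1Cl → 0 − 1 + 1 = 0
C3: 2C, 1H, 1O → 0 − 1 + 1 = 0
C4: 2C, 2O → 0 + 2 = +2
C5: 2C, 2H → 0 − 2 = -2
C6: 1C, 1H, 1O, 1F → 0 − 1 + 1 + 1 = +1
Sum = +1 + 0 + 0 + 2 − 2 + 1 = +2.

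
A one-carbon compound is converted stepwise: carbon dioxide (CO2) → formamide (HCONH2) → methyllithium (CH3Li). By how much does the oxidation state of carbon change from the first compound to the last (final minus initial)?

-8

Carbon oxidation states along the series — carbon dioxide: +4, formamide: +2, methyllithium: -4.
Net change = -4 − (+4) = -8.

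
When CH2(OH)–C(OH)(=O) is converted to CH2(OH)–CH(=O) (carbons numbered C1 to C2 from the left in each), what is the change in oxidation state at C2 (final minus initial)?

Before: C2 has 1 bond to C, 3 bonds to O → oxidation state +3.
After: C2 has 1 bond to C, 1 bond to H, 2 bonds to O → oxidation state +1.
Δ = +1 − (+3) = -2, so this is a reduction at C2.

-2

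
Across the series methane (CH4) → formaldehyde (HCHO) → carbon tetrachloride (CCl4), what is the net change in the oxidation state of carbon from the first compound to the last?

Carbon oxidation states along the series — methane: -4, formaldehyde: 0, carbon tetrachloride: +4.
Net change = +4 − (-4) = +8.

+8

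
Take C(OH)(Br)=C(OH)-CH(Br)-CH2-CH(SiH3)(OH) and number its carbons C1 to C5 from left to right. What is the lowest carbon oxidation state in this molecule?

-2

Tallying each carbon's bonds:
C1: 2C, 1O, 1Br → 0 + 1 + 1 = +2
C2: 3C, 1O → 0 + 1 = +1
C3: 2C, 1H, 1Br → 0 − 1 + 1 = 0
C4: 2C, 2H → 0 − 2 = -2
C5: 1C, 1H, 1O, 1Si → 0 − 1 + 1 − 1 = -1
The lowest value is -2.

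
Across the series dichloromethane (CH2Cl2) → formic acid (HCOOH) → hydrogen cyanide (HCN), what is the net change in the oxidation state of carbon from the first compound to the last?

+2

Carbon oxidation states along the series — dichloromethane: 0, formic acid: +2, hydrogen cyanide: +2.
Net change = +2 − (0) = +2.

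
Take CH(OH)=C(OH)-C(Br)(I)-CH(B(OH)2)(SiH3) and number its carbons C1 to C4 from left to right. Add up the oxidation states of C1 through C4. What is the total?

Count +1 for every bond to an atom more electronegative than carbon and −1 for every bond to one less electronegative; C–C bonds are 0. Tallying each carbon:
C1: 2C, 1H, 1O → 0 − 1 + 1 = 0
C2: 3C, 1O → 0 + 1 = +1
C3: 2C, 1Br, 1I → 0 + 1 + 1 = +2
C4: 1C, 1H, 1B, 1Si → 0 − 1 − 1 − 1 = -3
Sum = 0 + 1 + 2 − 3 = 0.

0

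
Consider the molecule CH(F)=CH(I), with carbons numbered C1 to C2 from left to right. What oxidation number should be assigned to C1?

0

Assign +1 per bond to O/N/halogen, −1 per bond to H or an electropositive element, and 0 per bond to carbon.
C1 has a double bond to C (2×0 = 0), one bond to H (-1), one bond to F (+1).
Oxidation state = 0 − 1 + 1 = 0.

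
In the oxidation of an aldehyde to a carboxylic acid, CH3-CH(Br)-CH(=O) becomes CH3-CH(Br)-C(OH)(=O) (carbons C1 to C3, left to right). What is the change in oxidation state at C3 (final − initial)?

Before: C3 has 1 bond to C, 1 bond to H, 2 bonds to O → oxidation state +1.
After: C3 has 1 bond to C, 3 bonds to O → oxidation state +3.
Δ = +3 − (+1) = +2, so this is an oxidation at C3.

+2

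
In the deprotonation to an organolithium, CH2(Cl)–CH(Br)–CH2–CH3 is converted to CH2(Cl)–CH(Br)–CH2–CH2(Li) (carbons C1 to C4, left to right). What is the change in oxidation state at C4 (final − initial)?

0

Before: C4 has 1 bond to C, 3 bonds to H → oxidation state -3.
After: C4 has 1 bond to C, 2 bonds to H, 1 bond to Li → oxidation state -3.
Δ = -3 − (-3) = 0, so no net redox change at C4.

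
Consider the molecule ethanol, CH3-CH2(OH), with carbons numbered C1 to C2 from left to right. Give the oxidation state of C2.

C2 has one bond to H (-1), one bond to H (-1), one bond to O (+1), one bond to C (0).
Oxidation state = -1 − 1 + 1 + 0 = -1.

-1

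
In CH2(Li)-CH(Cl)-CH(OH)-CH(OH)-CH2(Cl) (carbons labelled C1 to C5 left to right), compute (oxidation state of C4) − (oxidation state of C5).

+1

C4: 2C, 1H, 1O → 0 − 1 + 1 = 0
C5: 1C, 2H, 1Cl → 0 − 2 + 1 = -1
Difference: 0 − (-1) = +1.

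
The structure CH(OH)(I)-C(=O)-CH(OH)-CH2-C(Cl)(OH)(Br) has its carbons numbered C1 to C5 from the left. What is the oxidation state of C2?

Assign +1 per bond to O/N/halogen, −1 per bond to H or an electropositive element, and 0 per bond to carbon.
C2 has one bond to C (0), one bond to C (0), a double bond to O (2×+1 = +2).
Oxidation state = 0 + 0 + 2 = +2.

+2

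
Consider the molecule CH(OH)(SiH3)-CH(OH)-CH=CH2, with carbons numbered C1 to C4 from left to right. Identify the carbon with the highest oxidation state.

Tallying each carbon's bonds:
C1: 1C, 1H, 1O, 1Si → 0 − 1 + 1 − 1 = -1
C2: 2C, 1H, 1O → 0 − 1 + 1 = 0
C3: 3C, 1H → 0 − 1 = -1
C4: 2C, 2H → 0 − 2 = -2
The most oxidised carbon is C2 at 0.

C2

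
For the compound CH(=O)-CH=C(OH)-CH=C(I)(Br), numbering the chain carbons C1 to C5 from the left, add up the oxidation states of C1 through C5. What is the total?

+2

Tallying each carbon's bonds:
C1: 1C, 1H, 2O → 0 − 1 + 2 = +1
C2: 3C, 1H → 0 − 1 = -1
C3: 3C, 1O → 0 + 1 = +1
C4: 3C, 1H → 0 − 1 = -1
C5: 2C, 1Br, 1I → 0 + 1 + 1 = +2
Sum = +1 − 1 + 1 − 1 + 2 = +2.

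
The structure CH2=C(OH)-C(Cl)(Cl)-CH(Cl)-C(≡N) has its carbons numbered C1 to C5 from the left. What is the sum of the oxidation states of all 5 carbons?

Assign +1 per bond to O/N/halogen, −1 per bond to H or an electropositive element, and 0 per bond to carbon. Tallying each carbon:
C1: 2C, 2H → 0 − 2 = -2
C2: 3C, 1O → 0 + 1 = +1
C3: 2C, 2Cl → 0 + 2 = +2
C4: 2C, 1H, 1Cl → 0 − 1 + 1 = 0
C5: 1C, 3N → 0 + 3 = +3
Sum = -2 + 1 + 2 + 0 + 3 = +4.

+4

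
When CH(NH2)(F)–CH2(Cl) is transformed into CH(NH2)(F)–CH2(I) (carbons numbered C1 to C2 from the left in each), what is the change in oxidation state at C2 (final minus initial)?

0

Before: C2 has 1 bond to C, 2 bonds to H, 1 bond to Cl → oxidation state -1.
After: C2 has 1 bond to C, 2 bonds to H, 1 bond to I → oxidation state -1.
Δ = -1 − (-1) = 0, so no net redox change at C2.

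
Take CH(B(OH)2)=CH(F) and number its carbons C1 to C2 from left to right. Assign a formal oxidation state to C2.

C2 has a double bond to C (2×0 = 0), one bond to H (-1), one bond to F (+1).
Oxidation state = 0 − 1 + 1 = 0.

0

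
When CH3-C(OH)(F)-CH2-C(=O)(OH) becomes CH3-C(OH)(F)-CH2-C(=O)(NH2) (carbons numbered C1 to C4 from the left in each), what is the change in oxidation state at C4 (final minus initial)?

Before: C4 has 1 bond to C, 3 bonds to O → oxidation state +3.
After: C4 has 1 bond to C, 2 bonds to O, 1 bond to N → oxidation state +3.
Δ = +3 − (+3) = 0, so no net redox change at C4.

0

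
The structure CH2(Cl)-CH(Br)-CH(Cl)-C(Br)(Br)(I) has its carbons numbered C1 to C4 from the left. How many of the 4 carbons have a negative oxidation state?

Bonds to more-electronegative neighbours contribute +1 each, bonds to H or metals contribute −1 each, and C–C bonds contribute 0. Tallying each carbon:
C1: 1C, 2H, 1Cl → 0 − 2 + 1 = -1
C2: 2C, 1H, 1Br → 0 − 1 + 1 = 0
C3: 2C, 1H, 1Cl → 0 − 1 + 1 = 0
C4: 1C, 2Br, 1I → 0 + 2 + 1 = +3
1 carbon (C1) meets the condition.

1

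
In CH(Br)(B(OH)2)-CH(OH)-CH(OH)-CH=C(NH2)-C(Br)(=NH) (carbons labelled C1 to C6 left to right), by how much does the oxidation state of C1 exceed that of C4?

0

C1: 1C, 1H, 1Br, 1B → 0 − 1 + 1 − 1 = -1
C4: 3C, 1H → 0 − 1 = -1
Difference: -1 − (-1) = 0.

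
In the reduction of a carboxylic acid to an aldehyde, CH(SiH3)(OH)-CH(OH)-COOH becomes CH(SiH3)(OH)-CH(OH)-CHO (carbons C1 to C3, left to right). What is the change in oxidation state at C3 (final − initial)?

-2

Before: C3 has 1 bond to C, 3 bonds to O → oxidation state +3.
After: C3 has 1 bond to C, 1 bond to H, 2 bonds to O → oxidation state +1.
Δ = +1 − (+3) = -2, so this is a reduction at C3.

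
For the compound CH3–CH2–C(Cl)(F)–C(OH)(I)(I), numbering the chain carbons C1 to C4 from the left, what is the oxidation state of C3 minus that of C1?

C3: 2C, 1F, 1Cl → 0 + 1 + 1 = +2
C1: 1C, 3H → 0 − 3 = -3
Difference: +2 − (-3) = +5.

+5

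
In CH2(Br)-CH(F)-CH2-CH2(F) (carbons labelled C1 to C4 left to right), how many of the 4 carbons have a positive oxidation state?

0

Each bond to a more electronegative atom (O, N, halogen) counts +1, each bond to a less electronegative atom (H, metal, B, Si) counts −1, and each C–C bond counts 0. Tallying each carbon:
C1: 1C, 2H, 1Br → 0 − 2 + 1 = -1
C2: 2C, 1H, 1F → 0 − 1 + 1 = 0
C3: 2C, 2H → 0 − 2 = -2
C4: 1C, 2H, 1F → 0 − 2 + 1 = -1
0 carbons meet the condition.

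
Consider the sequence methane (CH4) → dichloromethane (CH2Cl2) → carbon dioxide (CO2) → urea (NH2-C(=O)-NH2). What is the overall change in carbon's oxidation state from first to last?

Carbon oxidation states along the series — methane: -4, dichloromethane: 0, carbon dioxide: +4, urea: +4.
Net change = +4 − (-4) = +8.

+8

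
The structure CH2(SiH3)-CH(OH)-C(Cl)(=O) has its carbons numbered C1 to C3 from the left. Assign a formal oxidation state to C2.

0

Count +1 for every bond to an atom more electronegative than carbon and −1 for every bond to one less electronegative; C–C bonds are 0.
C2 has one bond to C (0), one bond to C (0), one bond to H (-1), one bond to O (+1).
Oxidation state = 0 + 0 − 1 + 1 = 0.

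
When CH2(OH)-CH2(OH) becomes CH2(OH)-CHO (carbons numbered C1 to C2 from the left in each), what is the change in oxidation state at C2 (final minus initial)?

+2

Before: C2 has 1 bond to C, 2 bonds to H, 1 bond to O → oxidation state -1.
After: C2 has 1 bond to C, 1 bond to H, 2 bonds to O → oxidation state +1.
Δ = +1 − (-1) = +2, so this is an oxidation at C2.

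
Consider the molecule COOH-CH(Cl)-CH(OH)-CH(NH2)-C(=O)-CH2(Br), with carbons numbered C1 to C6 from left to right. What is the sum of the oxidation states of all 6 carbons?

Assign +1 per bond to O/N/halogen, −1 per bond to H or an electropositive element, and 0 per bond to carbon. Tallying each carbon:
C1: 1C, 3O → 0 + 3 = +3
C2: 2C, 1H, 1Cl → 0 − 1 + 1 = 0
C3: 2C, 1H, 1O → 0 − 1 + 1 = 0
C4: 2C, 1H, 1N → 0 − 1 + 1 = 0
C5: 2C, 2O → 0 + 2 = +2
C6: 1C, 2H, 1Br → 0 − 2 + 1 = -1
Sum = +3 + 0 + 0 + 0 + 2 − 1 = +4.

+4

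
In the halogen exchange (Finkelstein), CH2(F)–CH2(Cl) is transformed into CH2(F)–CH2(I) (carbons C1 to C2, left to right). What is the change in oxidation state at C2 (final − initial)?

Before: C2 has 1 bond to C, 2 bonds to H, 1 bond to Cl → oxidation state -1.
After: C2 has 1 bond to C, 2 bonds to H, 1 bond to I → oxidation state -1.
Δ = -1 − (-1) = 0, so no net redox change at C2.

0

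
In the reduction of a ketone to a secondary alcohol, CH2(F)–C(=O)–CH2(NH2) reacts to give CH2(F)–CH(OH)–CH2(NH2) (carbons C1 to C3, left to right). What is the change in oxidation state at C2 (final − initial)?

-2

Before: C2 has 2 bonds to C, 2 bonds to O → oxidation state +2.
After: C2 has 2 bonds to C, 1 bond to H, 1 bond to O → oxidation state 0.
Δ = 0 − (+2) = -2, so this is a reduction at C2.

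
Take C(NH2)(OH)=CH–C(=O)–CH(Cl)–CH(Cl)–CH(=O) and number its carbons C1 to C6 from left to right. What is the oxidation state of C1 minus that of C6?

+1

C1: 2C, 1O, 1N → 0 + 1 + 1 = +2
C6: 1C, 1H, 2O → 0 − 1 + 2 = +1
Difference: +2 − (+1) = +1.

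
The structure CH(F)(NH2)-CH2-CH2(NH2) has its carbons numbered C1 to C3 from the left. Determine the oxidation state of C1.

Assign +1 per bond to O/N/halogen, −1 per bond to H or an electropositive element, and 0 per bond to carbon.
C1 has one bond to C (0), one bond to H (-1), one bond to F (+1), one bond to N (+1).
Oxidation state = 0 − 1 + 1 + 1 = +1.

+1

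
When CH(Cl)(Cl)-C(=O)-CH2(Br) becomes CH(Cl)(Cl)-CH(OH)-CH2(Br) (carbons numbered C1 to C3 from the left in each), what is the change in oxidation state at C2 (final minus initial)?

-2

Before: C2 has 2 bonds to C, 2 bonds to O → oxidation state +2.
After: C2 has 2 bonds to C, 1 bond to H, 1 bond to O → oxidation state 0.
Δ = 0 − (+2) = -2, so this is a reduction at C2.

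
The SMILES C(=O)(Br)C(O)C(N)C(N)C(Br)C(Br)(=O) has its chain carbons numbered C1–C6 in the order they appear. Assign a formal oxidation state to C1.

+3

C1 has one bond to C (0), a double bond to O (2×+1 = +2), one bond to Br (+1).
Oxidation state = 0 + 2 + 1 = +3.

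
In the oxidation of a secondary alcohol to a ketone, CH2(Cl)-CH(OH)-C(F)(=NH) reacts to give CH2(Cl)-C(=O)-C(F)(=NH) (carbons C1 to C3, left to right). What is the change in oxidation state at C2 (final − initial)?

Before: C2 has 2 bonds to C, 1 bond to H, 1 bond to O → oxidation state 0.
After: C2 has 2 bonds to C, 2 bonds to O → oxidation state +2.
Δ = +2 − (0) = +2, so this is an oxidation at C2.

+2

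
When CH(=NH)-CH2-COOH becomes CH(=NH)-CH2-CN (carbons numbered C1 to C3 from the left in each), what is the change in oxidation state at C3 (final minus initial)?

Before: C3 has 1 bond to C, 3 bonds to O → oxidation state +3.
After: C3 has 1 bond to C, 3 bonds to N → oxidation state +3.
Δ = +3 − (+3) = 0, so no net redox change at C3.

0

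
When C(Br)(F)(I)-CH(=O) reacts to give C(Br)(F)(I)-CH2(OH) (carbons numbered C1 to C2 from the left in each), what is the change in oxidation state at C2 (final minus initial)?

Before: C2 has 1 bond to C, 1 bond to H, 2 bonds to O → oxidation state +1.
After: C2 has 1 bond to C, 2 bonds to H, 1 bond to O → oxidation state -1.
Δ = -1 − (+1) = -2, so this is a reduction at C2.

-2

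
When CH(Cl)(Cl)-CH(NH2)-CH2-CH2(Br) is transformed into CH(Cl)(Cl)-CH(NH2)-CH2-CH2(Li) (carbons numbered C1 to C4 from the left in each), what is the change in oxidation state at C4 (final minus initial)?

Before: C4 has 1 bond to C, 2 bonds to H, 1 bond to Br → oxidation state -1.
After: C4 has 1 bond to C, 2 bonds to H, 1 bond to Li → oxidation state -3.
Δ = -3 − (-1) = -2, so this is a reduction at C4.

-2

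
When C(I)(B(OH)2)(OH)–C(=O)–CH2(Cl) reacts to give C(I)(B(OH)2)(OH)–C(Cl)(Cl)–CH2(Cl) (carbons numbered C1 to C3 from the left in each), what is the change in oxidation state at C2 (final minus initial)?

0

Before: C2 has 2 bonds to C, 2 bonds to O → oxidation state +2.
After: C2 has 2 bonds to C, 2 bonds to Cl → oxidation state +2.
Δ = +2 − (+2) = 0, so no net redox change at C2.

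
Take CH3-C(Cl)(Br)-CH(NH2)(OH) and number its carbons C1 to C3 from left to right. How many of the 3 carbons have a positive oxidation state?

Count +1 for every bond to an atom more electronegative than carbon and −1 for every bond to one less electronegative; C–C bonds are 0. Tallying each carbon:
C1: 1C, 3H → 0 − 3 = -3
C2: 2C, 1Cl, 1Br → 0 + 1 + 1 = +2
C3: 1C, 1H, 1O, 1N → 0 − 1 + 1 + 1 = +1
2 carbons (C2, C3) meet the condition.

2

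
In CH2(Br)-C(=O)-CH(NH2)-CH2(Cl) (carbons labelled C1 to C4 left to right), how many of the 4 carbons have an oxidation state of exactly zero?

Tallying each carbon's bonds:
C1: 1C, 2H, 1Br → 0 − 2 + 1 = -1
C2: 2C, 2O → 0 + 2 = +2
C3: 2C, 1H, 1N → 0 − 1 + 1 = 0
C4: 1C, 2H, 1Cl → 0 − 2 + 1 = -1
1 carbon (C3) meets the condition.

1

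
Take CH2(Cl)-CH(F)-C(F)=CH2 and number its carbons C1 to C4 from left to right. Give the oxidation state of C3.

+1

Count +1 for every bond to an atom more electronegative than carbon and −1 for every bond to one less electronegative; C–C bonds are 0.
C3 has one bond to C (0), a double bond to C (2×0 = 0), one bond to F (+1).
Oxidation state = 0 + 0 + 1 = +1.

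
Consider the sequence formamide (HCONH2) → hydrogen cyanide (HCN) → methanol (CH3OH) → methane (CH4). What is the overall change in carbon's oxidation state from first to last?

Carbon oxidation states along the series — formamide: +2, hydrogen cyanide: +2, methanol: -2, methane: -4.
Net change = -4 − (+2) = -6.

-6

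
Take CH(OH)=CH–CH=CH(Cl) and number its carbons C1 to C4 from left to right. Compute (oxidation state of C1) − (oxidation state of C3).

+1

C1: 2C, 1H, 1O → 0 − 1 + 1 = 0
C3: 3C, 1H → 0 − 1 = -1
Difference: 0 − (-1) = +1.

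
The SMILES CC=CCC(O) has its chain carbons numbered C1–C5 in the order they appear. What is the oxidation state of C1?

-3

Each bond to a more electronegative atom (O, N, halogen) counts +1, each bond to a less electronegative atom (H, metal, B, Si) counts −1, and each C–C bond counts 0.
C1 has one bond to C (0), one bond to H (-1), one bond to H (-1), one bond to H (-1).
Oxidation state = 0 − 1 − 1 − 1 = -3.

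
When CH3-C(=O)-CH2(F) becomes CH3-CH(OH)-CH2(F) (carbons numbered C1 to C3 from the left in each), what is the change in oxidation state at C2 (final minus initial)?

Before: C2 has 2 bonds to C, 2 bonds to O → oxidation state +2.
After: C2 has 2 bonds to C, 1 bond to H, 1 bond to O → oxidation state 0.
Δ = 0 − (+2) = -2, so this is a reduction at C2.

-2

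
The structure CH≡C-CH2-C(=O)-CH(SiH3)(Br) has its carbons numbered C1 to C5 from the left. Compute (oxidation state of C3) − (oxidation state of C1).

-1

C3: 2C, 2H → 0 − 2 = -2
C1: 3C, 1H → 0 − 1 = -1
Difference: -2 − (-1) = -1.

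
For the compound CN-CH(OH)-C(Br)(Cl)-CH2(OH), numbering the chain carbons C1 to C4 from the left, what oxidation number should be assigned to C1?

+3

C1 has one bond to C (0), a triple bond to N (3×+1 = +3).
Oxidation state = 0 + 3 = +3.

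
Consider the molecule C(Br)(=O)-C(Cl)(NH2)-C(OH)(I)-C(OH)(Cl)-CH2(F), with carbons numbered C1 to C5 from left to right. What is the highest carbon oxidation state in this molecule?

+3

Tallying each carbon's bonds:
C1: 1C, 2O, 1Br → 0 + 2 + 1 = +3
C2: 2C, 1N, 1Cl → 0 + 1 + 1 = +2
C3: 2C, 1O, 1I → 0 + 1 + 1 = +2
C4: 2C, 1O, 1Cl → 0 + 1 + 1 = +2
C5: 1C, 2H, 1F → 0 − 2 + 1 = -1
The highest value is +3.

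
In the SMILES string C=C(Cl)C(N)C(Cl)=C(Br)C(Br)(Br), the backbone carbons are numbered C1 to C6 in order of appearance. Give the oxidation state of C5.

Count +1 for every bond to an atom more electronegative than carbon and −1 for every bond to one less electronegative; C–C bonds are 0.
C5 has a double bond to C (2×0 = 0), one bond to C (0), one bond to Br (+1).
Oxidation state = 0 + 0 + 1 = +1.

+1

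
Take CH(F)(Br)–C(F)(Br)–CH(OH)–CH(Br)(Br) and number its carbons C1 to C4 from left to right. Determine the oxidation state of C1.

C1 has one bond to C (0), one bond to H (-1), one bond to F (+1), one bond to Br (+1).
Oxidation state = 0 − 1 + 1 + 1 = +1.

+1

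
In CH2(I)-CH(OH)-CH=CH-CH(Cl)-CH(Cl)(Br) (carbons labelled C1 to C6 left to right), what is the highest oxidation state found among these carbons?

+1

Bonds to more-electronegative neighbours contribute +1 each, bonds to H or metals contribute −1 each, and C–C bonds contribute 0. Tallying each carbon:
C1: 1C, 2H, 1I → 0 − 2 + 1 = -1
C2: 2C, 1H, 1O → 0 − 1 + 1 = 0
C3: 3C, 1H → 0 − 1 = -1
C4: 3C, 1H → 0 − 1 = -1
C5: 2C, 1H, 1Cl → 0 − 1 + 1 = 0
C6: 1C, 1H, 1Cl, 1Br → 0 − 1 + 1 + 1 = +1
The highest value is +1.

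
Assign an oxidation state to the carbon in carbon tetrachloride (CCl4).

The carbon has one bond to Cl (+1), one bond to Cl (+1), one bond to Cl (+1), one bond to Cl (+1).
Oxidation state = +1 + 1 + 1 + 1 = +4.

+4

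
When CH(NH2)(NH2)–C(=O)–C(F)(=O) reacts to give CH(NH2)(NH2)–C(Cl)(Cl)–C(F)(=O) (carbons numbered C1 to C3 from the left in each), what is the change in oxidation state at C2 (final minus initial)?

0

Before: C2 has 2 bonds to C, 2 bonds to O → oxidation state +2.
After: C2 has 2 bonds to C, 2 bonds to Cl → oxidation state +2.
Δ = +2 − (+2) = 0, so no net redox change at C2.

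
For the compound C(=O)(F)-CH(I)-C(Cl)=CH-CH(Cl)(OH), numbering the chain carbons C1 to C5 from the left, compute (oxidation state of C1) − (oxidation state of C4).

+4

C1: 1C, 2O, 1F → 0 + 2 + 1 = +3
C4: 3C, 1H → 0 − 1 = -1
Difference: +3 − (-1) = +4.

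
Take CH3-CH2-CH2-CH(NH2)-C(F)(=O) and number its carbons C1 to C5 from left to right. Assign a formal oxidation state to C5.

C5 has one bond to C (0), one bond to F (+1), a double bond to O (2×+1 = +2).
Oxidation state = 0 + 1 + 2 = +3.

+3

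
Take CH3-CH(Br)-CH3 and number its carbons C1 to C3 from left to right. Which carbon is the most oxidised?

C2

Bonds to more-electronegative neighbours contribute +1 each, bonds to H or metals contribute −1 each, and C–C bonds contribute 0. Tallying each carbon:
C1: 1C, 3H → 0 − 3 = -3
C2: 2C, 1H, 1Br → 0 − 1 + 1 = 0
C3: 1C, 3H → 0 − 3 = -3
The most oxidised carbon is C2 at 0.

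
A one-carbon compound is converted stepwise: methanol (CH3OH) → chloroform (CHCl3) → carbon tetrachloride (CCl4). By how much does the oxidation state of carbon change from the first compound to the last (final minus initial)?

Carbon oxidation states along the series — methanol: -2, chloroform: +2, carbon tetrachloride: +4.
Net change = +4 − (-2) = +6.

+6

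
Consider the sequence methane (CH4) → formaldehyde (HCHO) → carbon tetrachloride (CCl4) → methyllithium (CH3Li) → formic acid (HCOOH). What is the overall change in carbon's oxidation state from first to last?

+6

Carbon oxidation states along the series — methane: -4, formaldehyde: 0, carbon tetrachloride: +4, methyllithium: -4, formic acid: +2.
Net change = +2 − (-4) = +6.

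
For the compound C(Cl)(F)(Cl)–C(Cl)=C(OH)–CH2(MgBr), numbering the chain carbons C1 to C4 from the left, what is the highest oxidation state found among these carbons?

Tallying each carbon's bonds:
C1: 1C, 1F, 2Cl → 0 + 1 + 2 = +3
C2: 3C, 1Cl → 0 + 1 = +1
C3: 3C, 1O → 0 + 1 = +1
C4: 1C, 2H, 1Mg → 0 − 2 − 1 = -3
The highest value is +3.

+3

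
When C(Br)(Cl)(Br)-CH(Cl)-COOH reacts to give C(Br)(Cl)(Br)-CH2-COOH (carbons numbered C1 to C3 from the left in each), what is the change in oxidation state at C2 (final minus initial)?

Before: C2 has 2 bonds to C, 1 bond to H, 1 bond to Cl → oxidation state 0.
After: C2 has 2 bonds to C, 2 bonds to H → oxidation state -2.
Δ = -2 − (0) = -2, so this is a reduction at C2.

-2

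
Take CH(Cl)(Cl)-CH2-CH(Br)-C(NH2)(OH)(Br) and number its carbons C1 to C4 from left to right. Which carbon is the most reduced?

Count +1 for every bond to an atom more electronegative than carbon and −1 for every bond to one less electronegative; C–C bonds are 0. Tallying each carbon:
C1: 1C, 1H, 2Cl → 0 − 1 + 2 = +1
C2: 2C, 2H → 0 − 2 = -2
C3: 2C, 1H, 1Br → 0 − 1 + 1 = 0
C4: 1C, 1O, 1N, 1Br → 0 + 1 + 1 + 1 = +3
The most reduced carbon is C2 at -2.

C2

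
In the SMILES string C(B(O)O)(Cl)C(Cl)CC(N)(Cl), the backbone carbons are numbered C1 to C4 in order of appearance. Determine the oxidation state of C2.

0

C2 has one bond to C (0), one bond to C (0), one bond to H (-1), one bond to Cl (+1).
Oxidation state = 0 + 0 − 1 + 1 = 0.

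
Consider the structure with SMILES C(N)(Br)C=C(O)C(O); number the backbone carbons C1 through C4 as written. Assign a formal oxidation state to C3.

+1

C3 has a double bond to C (2×0 = 0), one bond to C (0), one bond to O (+1).
Oxidation state = 0 + 0 + 1 = +1.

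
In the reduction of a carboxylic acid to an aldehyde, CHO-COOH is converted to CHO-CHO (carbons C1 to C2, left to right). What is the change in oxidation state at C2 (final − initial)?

-2

Before: C2 has 1 bond to C, 3 bonds to O → oxidation state +3.
After: C2 has 1 bond to C, 1 bond to H, 2 bonds to O → oxidation state +1.
Δ = +1 − (+3) = -2, so this is a reduction at C2.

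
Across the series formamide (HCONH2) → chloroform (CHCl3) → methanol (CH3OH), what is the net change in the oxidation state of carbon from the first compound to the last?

-4

Carbon oxidation states along the series — formamide: +2, chloroform: +2, methanol: -2.
Net change = -2 − (+2) = -4.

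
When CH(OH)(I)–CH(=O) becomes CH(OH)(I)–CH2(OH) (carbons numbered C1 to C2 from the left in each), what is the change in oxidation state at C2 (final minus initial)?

Before: C2 has 1 bond to C, 1 bond to H, 2 bonds to O → oxidation state +1.
After: C2 has 1 bond to C, 2 bonds to H, 1 bond to O → oxidation state -1.
Δ = -1 − (+1) = -2, so this is a reduction at C2.

-2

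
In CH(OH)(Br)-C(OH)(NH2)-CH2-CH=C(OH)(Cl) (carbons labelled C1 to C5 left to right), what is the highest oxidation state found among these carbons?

Tallying each carbon's bonds:
C1: 1C, 1H, 1O, 1Br → 0 − 1 + 1 + 1 = +1
C2: 2C, 1O, 1N → 0 + 1 + 1 = +2
C3: 2C, 2H → 0 − 2 = -2
C4: 3C, 1H → 0 − 1 = -1
C5: 2C, 1O, 1Cl → 0 + 1 + 1 = +2
The highest value is +2.

+2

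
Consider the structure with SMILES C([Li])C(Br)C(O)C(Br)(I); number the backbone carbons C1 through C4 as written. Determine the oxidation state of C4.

+1

Count +1 for every bond to an atom more electronegative than carbon and −1 for every bond to one less electronegative; C–C bonds are 0.
C4 has one bond to C (0), one bond to Br (+1), one bond to H (-1), one bond to I (+1).
Oxidation state = 0 + 1 − 1 + 1 = +1.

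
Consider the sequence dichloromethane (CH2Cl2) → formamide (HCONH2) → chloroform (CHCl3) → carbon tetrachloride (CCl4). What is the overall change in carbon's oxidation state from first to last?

Carbon oxidation states along the series — dichloromethane: 0, formamide: +2, chloroform: +2, carbon tetrachloride: +4.
Net change = +4 − (0) = +4.

+4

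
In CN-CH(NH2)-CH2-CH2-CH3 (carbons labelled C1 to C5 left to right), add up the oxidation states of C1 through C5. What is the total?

Each bond to a more electronegative atom (O, N, halogen) counts +1, each bond to a less electronegative atom (H, metal, B, Si) counts −1, and each C–C bond counts 0. Tallying each carbon:
C1: 1C, 3N → 0 + 3 = +3
C2: 2C, 1H, 1N → 0 − 1 + 1 = 0
C3: 2C, 2H → 0 − 2 = -2
C4: 2C, 2H → 0 − 2 = -2
C5: 1C, 3H → 0 − 3 = -3
Sum = +3 + 0 − 2 − 2 − 3 = -4.

-4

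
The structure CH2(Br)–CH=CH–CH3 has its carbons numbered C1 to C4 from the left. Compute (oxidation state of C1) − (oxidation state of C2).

0

C1: 1C, 2H, 1Br → 0 − 2 + 1 = -1
C2: 3C, 1H → 0 − 1 = -1
Difference: -1 − (-1) = 0.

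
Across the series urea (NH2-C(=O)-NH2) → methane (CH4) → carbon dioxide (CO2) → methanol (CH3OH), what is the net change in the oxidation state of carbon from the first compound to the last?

-6

Carbon oxidation states along the series — urea: +4, methane: -4, carbon dioxide: +4, methanol: -2.
Net change = -2 − (+4) = -6.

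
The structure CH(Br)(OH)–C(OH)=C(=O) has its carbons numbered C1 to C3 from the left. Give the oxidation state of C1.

+1

Bonds to more-electronegative neighbours contribute +1 each, bonds to H or metals contribute −1 each, and C–C bonds contribute 0.
C1 has one bond to C (0), one bond to Br (+1), one bond to O (+1), one bond to H (-1).
Oxidation state = 0 + 1 + 1 − 1 = +1.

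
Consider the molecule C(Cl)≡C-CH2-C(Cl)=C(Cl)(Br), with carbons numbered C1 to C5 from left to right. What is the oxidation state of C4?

+1

C4 has one bond to C (0), a double bond to C (2×0 = 0), one bond to Cl (+1).
Oxidation state = 0 + 0 + 1 = +1.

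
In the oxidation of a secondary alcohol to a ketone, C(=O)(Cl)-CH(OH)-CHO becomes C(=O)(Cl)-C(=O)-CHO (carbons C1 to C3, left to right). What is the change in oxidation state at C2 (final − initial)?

Before: C2 has 2 bonds to C, 1 bond to H, 1 bond to O → oxidation state 0.
After: C2 has 2 bonds to C, 2 bonds to O → oxidation state +2.
Δ = +2 − (0) = +2, so this is an oxidation at C2.

+2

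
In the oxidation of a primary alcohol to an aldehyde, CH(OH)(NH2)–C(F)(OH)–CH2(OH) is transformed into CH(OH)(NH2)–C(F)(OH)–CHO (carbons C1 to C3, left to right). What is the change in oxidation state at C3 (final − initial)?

Before: C3 has 1 bond to C, 2 bonds to H, 1 bond to O → oxidation state -1.
After: C3 has 1 bond to C, 1 bond to H, 2 bonds to O → oxidation state +1.
Δ = +1 − (-1) = +2, so this is an oxidation at C3.

+2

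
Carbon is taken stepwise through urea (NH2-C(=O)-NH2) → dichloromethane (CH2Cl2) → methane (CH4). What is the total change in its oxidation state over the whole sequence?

-8

Carbon oxidation states along the series — urea: +4, dichloromethane: 0, methane: -4.
Net change = -4 − (+4) = -8.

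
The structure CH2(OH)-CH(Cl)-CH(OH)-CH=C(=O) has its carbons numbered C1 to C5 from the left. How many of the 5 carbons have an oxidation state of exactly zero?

2

Tallying each carbon's bonds:
C1: 1C, 2H, 1O → 0 − 2 + 1 = -1
C2: 2C, 1H, 1Cl → 0 − 1 + 1 = 0
C3: 2C, 1H, 1O → 0 − 1 + 1 = 0
C4: 3C, 1H → 0 − 1 = -1
C5: 2C, 2O → 0 + 2 = +2
2 carbons (C2, C3) meet the condition.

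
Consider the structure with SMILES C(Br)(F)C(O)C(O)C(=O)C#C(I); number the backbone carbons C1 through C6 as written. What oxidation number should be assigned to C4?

Count +1 for every bond to an atom more electronegative than carbon and −1 for every bond to one less electronegative; C–C bonds are 0.
C4 has one bond to C (0), one bond to C (0), a double bond to O (2×+1 = +2).
Oxidation state = 0 + 0 + 2 = +2.

+2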